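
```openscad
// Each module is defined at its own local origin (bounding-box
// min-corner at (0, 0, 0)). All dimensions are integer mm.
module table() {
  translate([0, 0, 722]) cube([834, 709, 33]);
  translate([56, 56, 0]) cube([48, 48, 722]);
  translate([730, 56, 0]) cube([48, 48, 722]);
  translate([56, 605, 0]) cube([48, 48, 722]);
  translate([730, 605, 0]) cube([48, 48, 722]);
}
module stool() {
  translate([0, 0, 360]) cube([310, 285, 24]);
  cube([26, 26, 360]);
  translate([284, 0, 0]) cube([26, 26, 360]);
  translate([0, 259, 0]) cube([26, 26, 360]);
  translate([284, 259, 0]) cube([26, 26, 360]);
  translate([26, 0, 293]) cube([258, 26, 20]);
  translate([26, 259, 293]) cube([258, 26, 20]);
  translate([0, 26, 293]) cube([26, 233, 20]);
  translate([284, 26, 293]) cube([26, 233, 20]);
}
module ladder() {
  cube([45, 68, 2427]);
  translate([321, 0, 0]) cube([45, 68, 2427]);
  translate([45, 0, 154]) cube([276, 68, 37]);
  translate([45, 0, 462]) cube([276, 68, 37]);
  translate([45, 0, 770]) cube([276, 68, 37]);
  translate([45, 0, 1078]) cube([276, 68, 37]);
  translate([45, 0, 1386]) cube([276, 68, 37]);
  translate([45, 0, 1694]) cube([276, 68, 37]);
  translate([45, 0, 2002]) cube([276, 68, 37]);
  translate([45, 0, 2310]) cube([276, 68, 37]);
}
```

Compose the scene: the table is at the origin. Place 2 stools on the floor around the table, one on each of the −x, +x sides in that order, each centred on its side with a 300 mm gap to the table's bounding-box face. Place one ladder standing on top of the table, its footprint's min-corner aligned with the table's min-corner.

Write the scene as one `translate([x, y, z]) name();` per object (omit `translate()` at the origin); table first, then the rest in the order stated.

table();
translate([-610, 212, 0]) stool();
translate([1134, 212, 0]) stool();
translate([0, 0, 755]) ladder();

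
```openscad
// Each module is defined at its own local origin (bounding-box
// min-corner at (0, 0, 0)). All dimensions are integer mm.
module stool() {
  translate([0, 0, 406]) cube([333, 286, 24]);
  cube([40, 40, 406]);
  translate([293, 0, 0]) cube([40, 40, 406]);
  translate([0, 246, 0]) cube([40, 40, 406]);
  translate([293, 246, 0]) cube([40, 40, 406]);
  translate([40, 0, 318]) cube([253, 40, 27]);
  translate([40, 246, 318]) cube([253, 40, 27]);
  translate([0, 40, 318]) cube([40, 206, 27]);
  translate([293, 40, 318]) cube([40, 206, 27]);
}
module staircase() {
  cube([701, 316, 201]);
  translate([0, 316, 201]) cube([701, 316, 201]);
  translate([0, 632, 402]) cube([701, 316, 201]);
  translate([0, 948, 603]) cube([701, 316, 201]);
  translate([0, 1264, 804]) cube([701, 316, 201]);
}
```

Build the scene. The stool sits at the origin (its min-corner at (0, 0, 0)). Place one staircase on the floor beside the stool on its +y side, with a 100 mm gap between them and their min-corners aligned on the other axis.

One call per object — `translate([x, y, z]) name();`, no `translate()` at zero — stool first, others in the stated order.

stool();
translate([0, 386, 0]) staircase();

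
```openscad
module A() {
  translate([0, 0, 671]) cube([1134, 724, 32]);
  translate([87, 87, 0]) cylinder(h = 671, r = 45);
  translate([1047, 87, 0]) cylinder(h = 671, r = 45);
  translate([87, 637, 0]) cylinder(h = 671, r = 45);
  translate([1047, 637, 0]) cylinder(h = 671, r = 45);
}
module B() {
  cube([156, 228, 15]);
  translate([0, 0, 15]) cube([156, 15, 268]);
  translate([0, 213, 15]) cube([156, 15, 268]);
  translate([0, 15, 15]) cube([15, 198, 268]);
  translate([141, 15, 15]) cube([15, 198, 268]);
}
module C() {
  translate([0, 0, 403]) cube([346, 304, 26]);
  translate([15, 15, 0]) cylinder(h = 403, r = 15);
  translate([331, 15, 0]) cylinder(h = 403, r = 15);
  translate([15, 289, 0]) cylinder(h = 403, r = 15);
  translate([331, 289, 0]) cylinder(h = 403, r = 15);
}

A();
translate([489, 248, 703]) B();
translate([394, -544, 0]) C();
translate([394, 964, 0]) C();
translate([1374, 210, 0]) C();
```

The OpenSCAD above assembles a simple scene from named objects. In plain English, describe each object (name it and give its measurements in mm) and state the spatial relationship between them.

A is a rectangular dining table. The top is 1134×724×32 mm with its upper surface at z = 703 mm. It stands on four round legs of 90 mm diameter, each leg's bounding box inset 42 mm from the nearest pair of top edges, running from the floor to the underside of the top.

B is an open storage box with external size 156×228×283 mm and wall thickness 15 mm (the base is also 15 mm thick). The base covers the whole footprint; the four walls stand on the base, with the y-facing walls full-width and the x-facing walls fitting between their inner faces.

C is a four-legged stool. The seat is a 346×304×26 mm slab whose top surface is at z = 429 mm; four round legs, each 30 mm in diameter, run from the floor (z = 0) to the underside of the seat, each leg's axis is inset half a diameter from the nearest pair of seat edges (so the leg's bounding box is flush with the corner).

The open box is on top of the table, centred. Three stools sit around the table at the −y, +y, +x sides.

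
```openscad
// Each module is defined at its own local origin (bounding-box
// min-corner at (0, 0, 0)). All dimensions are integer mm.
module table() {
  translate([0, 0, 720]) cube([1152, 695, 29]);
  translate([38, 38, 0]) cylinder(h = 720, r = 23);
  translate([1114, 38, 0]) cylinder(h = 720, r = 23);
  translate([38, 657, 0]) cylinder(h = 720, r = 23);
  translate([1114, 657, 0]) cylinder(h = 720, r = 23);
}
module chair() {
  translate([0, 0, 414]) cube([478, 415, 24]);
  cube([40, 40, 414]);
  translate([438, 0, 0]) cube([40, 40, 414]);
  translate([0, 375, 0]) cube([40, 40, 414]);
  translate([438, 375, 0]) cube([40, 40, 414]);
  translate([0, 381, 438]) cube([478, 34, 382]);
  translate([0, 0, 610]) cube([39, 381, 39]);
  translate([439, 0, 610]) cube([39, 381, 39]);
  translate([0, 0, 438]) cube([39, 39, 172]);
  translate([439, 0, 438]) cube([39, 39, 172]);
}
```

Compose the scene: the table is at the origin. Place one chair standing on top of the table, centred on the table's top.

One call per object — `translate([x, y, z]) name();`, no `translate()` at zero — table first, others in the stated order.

table();
translate([337, 140, 749]) chair();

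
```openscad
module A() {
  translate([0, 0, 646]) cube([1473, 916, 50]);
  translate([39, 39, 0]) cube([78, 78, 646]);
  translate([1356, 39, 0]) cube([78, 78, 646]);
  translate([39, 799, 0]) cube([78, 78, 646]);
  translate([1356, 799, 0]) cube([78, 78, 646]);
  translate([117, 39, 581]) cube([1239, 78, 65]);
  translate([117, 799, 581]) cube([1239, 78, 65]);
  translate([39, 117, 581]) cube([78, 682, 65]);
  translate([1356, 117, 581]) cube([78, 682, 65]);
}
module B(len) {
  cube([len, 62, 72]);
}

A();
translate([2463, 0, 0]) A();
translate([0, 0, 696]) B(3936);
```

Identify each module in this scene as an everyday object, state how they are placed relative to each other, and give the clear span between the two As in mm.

Second table starts at x = 2463; first ends at x = 1473; clear span = 2463 − 1473 = 990 mm.

A is a table. B is a beam. A beam spans the tops of two tables. The clear span between the two tables is 990 mm.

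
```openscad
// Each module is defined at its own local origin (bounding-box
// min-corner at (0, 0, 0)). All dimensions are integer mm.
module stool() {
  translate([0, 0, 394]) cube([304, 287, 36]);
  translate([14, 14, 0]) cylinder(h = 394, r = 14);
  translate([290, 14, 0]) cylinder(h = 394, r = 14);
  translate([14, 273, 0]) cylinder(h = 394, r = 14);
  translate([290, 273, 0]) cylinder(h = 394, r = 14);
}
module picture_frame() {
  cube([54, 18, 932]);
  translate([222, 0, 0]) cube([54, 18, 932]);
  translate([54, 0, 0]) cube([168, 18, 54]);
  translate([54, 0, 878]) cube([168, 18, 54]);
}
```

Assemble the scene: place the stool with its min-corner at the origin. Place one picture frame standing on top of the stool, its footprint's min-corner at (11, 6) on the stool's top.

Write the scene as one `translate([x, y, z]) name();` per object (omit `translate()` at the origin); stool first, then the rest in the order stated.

stool();
translate([11, 6, 430]) picture_frame();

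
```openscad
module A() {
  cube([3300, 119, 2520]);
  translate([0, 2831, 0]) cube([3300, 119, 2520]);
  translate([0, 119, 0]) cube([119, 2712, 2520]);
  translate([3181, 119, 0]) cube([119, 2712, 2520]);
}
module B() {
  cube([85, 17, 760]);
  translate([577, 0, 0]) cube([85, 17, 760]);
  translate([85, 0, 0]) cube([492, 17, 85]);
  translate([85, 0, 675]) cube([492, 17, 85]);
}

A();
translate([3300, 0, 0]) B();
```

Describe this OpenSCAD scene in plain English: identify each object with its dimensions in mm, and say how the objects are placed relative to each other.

A is the wall frame of a small rectangular building: four walls, each 2520 mm tall and 119 mm thick, enclosing a footprint 3300 mm (x) by 2950 mm (y) outside-to-outside, with no floor or roof. The front and back walls (the −y and +y sides) span the full width; the two side walls fit between them.

B is a rectangular picture frame lying in the x–z plane (depth along y). The opening is 492 mm wide (x) by 590 mm tall (z), surrounded by a border 85 mm wide on all four sides. The frame is 17 mm deep and is made of two full-height vertical stiles with two horizontal rails fitted between them.

The picture frame is against the house frame's +x side, with their −y faces flush.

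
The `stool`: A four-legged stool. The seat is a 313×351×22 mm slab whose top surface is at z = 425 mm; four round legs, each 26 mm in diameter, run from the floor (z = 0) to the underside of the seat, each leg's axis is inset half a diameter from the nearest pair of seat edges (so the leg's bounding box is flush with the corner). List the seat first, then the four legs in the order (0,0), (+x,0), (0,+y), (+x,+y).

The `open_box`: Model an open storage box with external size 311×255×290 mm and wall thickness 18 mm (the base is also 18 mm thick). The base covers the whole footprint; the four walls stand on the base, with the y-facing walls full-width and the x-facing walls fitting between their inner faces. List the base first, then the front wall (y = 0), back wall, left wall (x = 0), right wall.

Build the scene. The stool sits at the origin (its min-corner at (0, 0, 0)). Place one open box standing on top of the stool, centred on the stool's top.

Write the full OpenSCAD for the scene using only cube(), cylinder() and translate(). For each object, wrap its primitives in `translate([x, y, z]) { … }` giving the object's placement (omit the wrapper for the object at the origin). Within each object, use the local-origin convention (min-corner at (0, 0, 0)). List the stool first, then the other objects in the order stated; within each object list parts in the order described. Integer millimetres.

translate([0, 0, 403]) cube([313, 351, 22]);
translate([13, 13, 0]) cylinder(h = 403, r = 13);
translate([300, 13, 0]) cylinder(h = 403, r = 13);
translate([13, 338, 0]) cylinder(h = 403, r = 13);
translate([300, 338, 0]) cylinder(h = 403, r = 13);
translate([1, 48, 425]) {
  cube([311, 255, 18]);
  translate([0, 0, 18]) cube([311, 18, 272]);
  translate([0, 237, 18]) cube([311, 18, 272]);
  translate([0, 18, 18]) cube([18, 219, 272]);
  translate([293, 18, 18]) cube([18, 219, 272]);
}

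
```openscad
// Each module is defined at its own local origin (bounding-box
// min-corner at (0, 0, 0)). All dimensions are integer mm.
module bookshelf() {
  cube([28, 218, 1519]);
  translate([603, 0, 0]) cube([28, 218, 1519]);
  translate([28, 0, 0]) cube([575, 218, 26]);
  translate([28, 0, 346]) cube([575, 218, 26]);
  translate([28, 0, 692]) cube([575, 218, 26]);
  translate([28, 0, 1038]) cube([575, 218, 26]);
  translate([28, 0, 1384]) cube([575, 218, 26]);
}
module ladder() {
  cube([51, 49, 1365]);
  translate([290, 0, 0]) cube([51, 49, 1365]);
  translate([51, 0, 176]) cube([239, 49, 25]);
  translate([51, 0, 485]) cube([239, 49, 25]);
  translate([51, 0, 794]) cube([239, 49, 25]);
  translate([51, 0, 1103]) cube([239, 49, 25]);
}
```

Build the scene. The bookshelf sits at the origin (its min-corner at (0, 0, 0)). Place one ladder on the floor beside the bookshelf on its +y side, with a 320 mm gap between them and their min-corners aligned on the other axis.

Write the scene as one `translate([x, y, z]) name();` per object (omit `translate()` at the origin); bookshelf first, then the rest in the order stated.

bookshelf();
translate([0, 538, 0]) ladder();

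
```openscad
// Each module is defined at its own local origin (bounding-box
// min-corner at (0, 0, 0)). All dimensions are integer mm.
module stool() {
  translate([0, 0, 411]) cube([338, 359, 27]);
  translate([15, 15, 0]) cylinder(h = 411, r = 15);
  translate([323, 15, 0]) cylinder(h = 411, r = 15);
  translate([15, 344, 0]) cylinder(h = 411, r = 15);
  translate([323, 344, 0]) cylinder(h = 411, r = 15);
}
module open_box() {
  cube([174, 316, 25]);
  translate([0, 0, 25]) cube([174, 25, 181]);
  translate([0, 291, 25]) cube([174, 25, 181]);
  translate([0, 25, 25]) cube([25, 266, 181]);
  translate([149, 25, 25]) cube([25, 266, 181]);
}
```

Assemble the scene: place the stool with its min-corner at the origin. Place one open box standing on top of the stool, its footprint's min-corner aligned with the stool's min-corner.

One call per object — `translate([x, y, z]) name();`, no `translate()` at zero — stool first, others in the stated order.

stool();
translate([0, 0, 438]) open_box();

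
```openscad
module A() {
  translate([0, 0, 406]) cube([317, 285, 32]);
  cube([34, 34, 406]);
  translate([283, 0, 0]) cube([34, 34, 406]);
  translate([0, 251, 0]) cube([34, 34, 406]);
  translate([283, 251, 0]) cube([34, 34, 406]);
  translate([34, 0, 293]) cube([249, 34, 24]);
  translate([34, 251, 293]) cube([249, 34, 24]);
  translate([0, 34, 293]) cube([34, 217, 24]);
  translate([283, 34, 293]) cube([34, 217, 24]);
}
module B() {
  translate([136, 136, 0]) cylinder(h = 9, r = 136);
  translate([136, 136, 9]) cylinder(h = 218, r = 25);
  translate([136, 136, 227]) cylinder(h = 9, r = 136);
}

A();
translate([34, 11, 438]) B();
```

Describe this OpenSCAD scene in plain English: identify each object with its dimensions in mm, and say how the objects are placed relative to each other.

A is a simple wooden stool: a rectangular seat 317 mm (x) by 285 mm (y), 32 mm thick, top face at z = 438 mm, on four square legs, each 34×34 mm in cross-section. The legs rest on z = 0, each flush with a corner of the seat. Four stretchers, 34 mm wide and 24 mm tall, connect adjacent legs with their undersides at z = 293 mm, each running between the inner faces of the legs it joins and aligned with the legs' outer faces on the other axis.

B is a spool: two coaxial disc flanges of radius 136 mm and thickness 9 mm, joined by a core cylinder of radius 25 mm and height 218 mm. The lower flange rests on z = 0 and the three cylinders share a vertical axis.

The spool is on top of the stool.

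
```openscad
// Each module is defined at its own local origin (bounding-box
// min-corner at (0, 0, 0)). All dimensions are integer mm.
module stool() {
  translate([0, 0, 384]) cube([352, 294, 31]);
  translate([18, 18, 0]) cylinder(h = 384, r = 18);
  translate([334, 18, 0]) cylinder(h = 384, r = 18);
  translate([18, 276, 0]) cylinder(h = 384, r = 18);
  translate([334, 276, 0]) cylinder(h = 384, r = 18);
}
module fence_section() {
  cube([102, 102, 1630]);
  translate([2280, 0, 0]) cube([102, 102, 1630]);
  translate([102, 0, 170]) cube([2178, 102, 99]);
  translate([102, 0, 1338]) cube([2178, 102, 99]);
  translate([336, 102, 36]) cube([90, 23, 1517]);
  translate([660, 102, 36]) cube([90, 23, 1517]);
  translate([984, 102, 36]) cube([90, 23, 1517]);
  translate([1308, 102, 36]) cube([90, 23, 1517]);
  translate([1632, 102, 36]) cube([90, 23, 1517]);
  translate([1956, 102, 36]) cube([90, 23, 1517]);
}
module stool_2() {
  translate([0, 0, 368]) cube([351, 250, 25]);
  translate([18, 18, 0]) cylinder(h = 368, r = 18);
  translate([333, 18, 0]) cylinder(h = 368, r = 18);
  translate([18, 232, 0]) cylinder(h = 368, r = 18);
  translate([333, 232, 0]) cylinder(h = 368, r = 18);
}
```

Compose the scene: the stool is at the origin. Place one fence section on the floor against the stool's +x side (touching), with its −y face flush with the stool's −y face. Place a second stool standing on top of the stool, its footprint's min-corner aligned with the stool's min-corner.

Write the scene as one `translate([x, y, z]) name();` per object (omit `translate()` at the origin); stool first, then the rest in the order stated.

stool();
translate([352, 0, 0]) fence_section();
translate([0, 0, 415]) stool_2();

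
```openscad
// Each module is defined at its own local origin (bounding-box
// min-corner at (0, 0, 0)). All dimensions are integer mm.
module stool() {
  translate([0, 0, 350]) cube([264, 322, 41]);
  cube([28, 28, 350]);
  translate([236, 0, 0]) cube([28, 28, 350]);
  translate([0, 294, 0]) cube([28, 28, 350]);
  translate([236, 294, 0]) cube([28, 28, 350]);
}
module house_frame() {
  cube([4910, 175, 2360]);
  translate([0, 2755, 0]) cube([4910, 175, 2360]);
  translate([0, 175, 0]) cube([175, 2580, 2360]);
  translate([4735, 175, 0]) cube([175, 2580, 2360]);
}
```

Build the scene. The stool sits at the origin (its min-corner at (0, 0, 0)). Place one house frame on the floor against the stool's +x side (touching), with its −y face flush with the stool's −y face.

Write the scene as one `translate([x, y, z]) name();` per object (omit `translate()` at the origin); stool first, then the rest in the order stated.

stool();
translate([264, 0, 0]) house_frame();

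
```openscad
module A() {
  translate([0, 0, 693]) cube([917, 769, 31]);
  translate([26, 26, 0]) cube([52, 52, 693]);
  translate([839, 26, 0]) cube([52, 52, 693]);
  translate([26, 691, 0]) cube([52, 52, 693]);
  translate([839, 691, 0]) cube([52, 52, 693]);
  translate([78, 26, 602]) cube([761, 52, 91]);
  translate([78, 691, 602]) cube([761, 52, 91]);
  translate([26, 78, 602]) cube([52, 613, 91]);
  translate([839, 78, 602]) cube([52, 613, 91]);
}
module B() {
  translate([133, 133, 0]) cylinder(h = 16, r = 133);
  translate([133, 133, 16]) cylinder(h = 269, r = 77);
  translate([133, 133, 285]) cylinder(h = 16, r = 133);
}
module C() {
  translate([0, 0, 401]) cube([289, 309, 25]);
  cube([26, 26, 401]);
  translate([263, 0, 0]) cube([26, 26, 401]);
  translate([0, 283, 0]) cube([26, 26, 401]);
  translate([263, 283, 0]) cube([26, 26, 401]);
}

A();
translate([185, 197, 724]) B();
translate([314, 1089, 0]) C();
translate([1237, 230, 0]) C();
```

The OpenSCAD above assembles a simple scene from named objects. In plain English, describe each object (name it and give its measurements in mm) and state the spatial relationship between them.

A is a table with a 917×769 mm rectangular top, 31 mm thick, top surface at z = 724 mm, supported by four 52×52 mm square legs, each inset 26 mm from the nearest pair of top edges, running from the floor. Four apron rails, 52 mm thick and 91 mm tall, run between adjacent legs with their top edges flush with the underside of the top and their outer faces flush with the legs' outer faces.

B is a spool: two coaxial disc flanges of radius 133 mm and thickness 16 mm, joined by a core cylinder of radius 77 mm and height 269 mm. The lower flange rests on z = 0 and the three cylinders share a vertical axis.

C is a simple wooden stool: a rectangular seat 289 mm (x) by 309 mm (y), 25 mm thick, top face at z = 426 mm, on four square legs, each 26×26 mm in cross-section. The legs rest on z = 0, each flush with a corner of the seat.

The spool is on top of the table. Two stools sit around the table at the +y, +x sides.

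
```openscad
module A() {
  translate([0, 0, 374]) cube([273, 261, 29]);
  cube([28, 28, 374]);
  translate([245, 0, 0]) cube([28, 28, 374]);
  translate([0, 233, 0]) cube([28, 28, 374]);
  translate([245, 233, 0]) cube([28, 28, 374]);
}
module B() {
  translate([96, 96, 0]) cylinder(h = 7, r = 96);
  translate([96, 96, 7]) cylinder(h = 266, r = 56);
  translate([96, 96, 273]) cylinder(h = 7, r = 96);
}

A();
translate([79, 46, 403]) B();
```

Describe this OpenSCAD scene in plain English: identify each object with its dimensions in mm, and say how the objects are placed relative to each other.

A is a four-legged stool. The seat is a 273×261×29 mm slab whose top surface is at z = 403 mm; four square legs, each 28×28 mm in cross-section, run from the floor (z = 0) to the underside of the seat, each flush with a corner of the seat.

B is a spool: two coaxial disc flanges of radius 96 mm and thickness 7 mm, joined by a core cylinder of radius 56 mm and height 266 mm. The lower flange rests on z = 0 and the three cylinders share a vertical axis.

The spool is on top of the stool.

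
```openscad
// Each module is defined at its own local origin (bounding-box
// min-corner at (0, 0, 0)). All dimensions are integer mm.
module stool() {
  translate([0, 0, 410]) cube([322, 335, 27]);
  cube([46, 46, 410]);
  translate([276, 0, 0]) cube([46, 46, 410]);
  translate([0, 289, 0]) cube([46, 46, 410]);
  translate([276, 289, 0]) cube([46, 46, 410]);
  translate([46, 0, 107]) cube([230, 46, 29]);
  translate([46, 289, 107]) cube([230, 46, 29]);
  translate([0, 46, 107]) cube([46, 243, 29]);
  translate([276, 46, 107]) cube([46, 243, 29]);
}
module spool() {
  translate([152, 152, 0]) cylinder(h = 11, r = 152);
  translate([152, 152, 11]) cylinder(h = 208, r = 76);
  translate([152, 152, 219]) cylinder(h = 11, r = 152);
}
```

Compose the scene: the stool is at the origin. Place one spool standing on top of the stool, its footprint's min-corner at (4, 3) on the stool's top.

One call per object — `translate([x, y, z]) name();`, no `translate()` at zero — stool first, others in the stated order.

stool();
translate([4, 3, 437]) spool();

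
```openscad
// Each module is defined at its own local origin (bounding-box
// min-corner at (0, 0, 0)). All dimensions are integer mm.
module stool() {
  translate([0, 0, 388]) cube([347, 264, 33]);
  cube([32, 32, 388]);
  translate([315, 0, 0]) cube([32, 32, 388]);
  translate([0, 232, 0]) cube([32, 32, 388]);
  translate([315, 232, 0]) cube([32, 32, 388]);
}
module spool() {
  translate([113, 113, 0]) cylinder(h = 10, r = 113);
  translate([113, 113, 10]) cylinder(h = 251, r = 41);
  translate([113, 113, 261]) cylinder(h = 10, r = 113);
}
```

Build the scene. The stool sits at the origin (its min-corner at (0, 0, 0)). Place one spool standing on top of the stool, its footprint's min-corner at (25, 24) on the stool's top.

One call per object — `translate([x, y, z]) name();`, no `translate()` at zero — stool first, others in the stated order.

stool();
translate([25, 24, 421]) spool();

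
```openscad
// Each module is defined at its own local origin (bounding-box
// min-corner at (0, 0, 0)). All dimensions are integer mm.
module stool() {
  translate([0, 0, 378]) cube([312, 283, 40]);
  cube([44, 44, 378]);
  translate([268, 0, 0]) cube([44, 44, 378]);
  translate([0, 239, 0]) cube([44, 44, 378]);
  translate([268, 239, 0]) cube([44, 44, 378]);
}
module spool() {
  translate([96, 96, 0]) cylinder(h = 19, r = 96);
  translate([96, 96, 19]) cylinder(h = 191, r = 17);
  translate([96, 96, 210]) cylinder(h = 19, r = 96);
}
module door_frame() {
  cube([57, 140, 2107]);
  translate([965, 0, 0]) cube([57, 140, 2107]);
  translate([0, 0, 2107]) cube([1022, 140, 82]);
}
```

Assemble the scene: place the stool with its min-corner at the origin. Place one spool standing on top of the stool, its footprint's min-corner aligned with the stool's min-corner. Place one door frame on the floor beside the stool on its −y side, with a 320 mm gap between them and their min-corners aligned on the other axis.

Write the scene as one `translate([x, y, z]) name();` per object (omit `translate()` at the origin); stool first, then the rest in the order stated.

stool();
translate([0, 0, 418]) spool();
translate([0, -460, 0]) door_frame();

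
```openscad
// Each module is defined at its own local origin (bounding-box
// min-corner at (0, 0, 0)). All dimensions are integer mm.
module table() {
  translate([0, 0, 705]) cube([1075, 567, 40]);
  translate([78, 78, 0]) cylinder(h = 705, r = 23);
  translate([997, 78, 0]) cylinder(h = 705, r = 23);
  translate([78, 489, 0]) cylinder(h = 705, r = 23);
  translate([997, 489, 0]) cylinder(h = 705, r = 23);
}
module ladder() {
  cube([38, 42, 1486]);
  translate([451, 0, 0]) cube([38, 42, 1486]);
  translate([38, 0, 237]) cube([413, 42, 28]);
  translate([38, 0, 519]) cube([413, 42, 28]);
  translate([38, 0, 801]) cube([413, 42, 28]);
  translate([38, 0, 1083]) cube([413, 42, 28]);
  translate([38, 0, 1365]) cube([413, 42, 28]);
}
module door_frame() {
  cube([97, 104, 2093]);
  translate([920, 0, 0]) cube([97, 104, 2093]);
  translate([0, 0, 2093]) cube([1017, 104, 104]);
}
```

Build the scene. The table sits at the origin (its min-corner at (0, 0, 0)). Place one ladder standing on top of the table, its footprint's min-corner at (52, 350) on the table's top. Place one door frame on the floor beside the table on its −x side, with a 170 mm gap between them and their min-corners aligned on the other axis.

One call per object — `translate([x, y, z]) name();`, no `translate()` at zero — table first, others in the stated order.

table();
translate([52, 350, 745]) ladder();
translate([-1187, 0, 0]) door_frame();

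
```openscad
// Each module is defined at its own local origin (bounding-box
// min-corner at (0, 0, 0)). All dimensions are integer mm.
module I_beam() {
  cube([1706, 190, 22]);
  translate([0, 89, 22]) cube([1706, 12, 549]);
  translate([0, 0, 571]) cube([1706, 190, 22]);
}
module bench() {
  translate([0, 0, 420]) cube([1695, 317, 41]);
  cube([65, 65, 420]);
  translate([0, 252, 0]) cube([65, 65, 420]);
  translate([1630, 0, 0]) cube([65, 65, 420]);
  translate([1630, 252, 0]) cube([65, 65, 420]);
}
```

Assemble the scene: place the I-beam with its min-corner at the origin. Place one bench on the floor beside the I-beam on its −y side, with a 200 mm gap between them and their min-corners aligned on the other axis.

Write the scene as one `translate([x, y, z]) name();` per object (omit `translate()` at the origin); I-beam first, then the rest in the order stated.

I_beam();
translate([0, -517, 0]) bench();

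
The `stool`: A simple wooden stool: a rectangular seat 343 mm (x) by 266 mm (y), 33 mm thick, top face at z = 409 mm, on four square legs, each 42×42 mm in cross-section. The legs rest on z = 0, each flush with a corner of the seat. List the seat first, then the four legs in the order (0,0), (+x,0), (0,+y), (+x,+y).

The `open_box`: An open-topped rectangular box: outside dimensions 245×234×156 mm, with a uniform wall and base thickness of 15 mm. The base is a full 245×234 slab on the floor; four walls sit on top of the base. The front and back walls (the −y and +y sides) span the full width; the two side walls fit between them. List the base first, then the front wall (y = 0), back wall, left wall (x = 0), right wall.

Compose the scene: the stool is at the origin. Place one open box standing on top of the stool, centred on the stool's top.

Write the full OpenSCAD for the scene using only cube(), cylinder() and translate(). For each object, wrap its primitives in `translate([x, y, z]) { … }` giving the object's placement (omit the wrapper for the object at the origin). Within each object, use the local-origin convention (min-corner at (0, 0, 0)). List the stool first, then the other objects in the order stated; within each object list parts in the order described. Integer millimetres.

translate([0, 0, 376]) cube([343, 266, 33]);
cube([42, 42, 376]);
translate([301, 0, 0]) cube([42, 42, 376]);
translate([0, 224, 0]) cube([42, 42, 376]);
translate([301, 224, 0]) cube([42, 42, 376]);
translate([49, 16, 409]) {
  cube([245, 234, 15]);
  translate([0, 0, 15]) cube([245, 15, 141]);
  translate([0, 219, 15]) cube([245, 15, 141]);
  translate([0, 15, 15]) cube([15, 204, 141]);
  translate([230, 15, 15]) cube([15, 204, 141]);
}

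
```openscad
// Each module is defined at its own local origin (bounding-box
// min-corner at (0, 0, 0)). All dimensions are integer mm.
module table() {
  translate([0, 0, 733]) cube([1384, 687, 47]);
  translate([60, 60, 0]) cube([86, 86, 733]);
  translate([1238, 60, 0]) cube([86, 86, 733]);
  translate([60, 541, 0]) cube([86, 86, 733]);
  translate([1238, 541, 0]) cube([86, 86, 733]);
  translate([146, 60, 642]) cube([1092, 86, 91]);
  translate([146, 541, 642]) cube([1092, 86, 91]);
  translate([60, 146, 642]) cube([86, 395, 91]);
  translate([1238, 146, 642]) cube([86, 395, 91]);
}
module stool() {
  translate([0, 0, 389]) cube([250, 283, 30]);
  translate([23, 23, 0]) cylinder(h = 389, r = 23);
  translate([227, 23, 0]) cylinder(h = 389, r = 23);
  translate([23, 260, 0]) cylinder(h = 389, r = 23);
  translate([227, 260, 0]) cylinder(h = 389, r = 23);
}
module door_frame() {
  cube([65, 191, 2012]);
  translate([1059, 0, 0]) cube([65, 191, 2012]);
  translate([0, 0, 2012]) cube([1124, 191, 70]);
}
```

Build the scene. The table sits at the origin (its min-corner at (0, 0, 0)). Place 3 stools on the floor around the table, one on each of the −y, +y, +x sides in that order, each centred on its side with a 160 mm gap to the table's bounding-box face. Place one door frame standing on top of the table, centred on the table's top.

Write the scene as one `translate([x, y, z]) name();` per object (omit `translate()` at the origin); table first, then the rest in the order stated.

table();
translate([567, -443, 0]) stool();
translate([567, 847, 0]) stool();
translate([1544, 202, 0]) stool();
translate([130, 248, 780]) door_frame();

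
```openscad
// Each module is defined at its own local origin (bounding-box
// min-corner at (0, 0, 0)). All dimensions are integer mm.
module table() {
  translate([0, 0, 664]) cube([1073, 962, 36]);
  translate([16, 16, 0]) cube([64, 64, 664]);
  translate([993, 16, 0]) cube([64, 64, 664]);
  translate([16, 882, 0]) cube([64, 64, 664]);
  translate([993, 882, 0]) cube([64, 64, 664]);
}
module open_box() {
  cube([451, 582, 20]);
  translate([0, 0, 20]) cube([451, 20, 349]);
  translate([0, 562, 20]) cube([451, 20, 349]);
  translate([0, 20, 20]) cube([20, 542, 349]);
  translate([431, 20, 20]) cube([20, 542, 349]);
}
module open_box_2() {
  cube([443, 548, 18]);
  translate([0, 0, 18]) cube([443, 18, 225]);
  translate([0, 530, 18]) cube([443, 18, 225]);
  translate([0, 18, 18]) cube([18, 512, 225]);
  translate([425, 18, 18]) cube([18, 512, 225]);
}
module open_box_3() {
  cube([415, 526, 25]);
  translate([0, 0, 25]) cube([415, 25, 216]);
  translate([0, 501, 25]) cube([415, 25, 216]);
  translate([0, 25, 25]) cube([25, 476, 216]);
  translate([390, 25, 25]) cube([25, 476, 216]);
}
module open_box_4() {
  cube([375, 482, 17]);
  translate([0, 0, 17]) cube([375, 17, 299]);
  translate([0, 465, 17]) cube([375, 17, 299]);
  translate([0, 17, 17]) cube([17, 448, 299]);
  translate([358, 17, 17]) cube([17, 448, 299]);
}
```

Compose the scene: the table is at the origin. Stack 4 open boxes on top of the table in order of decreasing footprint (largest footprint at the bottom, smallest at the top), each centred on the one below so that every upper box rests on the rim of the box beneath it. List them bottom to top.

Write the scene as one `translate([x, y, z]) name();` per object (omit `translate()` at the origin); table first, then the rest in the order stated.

table();
translate([311, 190, 700]) open_box();
translate([315, 207, 1069]) open_box_2();
translate([329, 218, 1312]) open_box_3();
translate([349, 240, 1553]) open_box_4();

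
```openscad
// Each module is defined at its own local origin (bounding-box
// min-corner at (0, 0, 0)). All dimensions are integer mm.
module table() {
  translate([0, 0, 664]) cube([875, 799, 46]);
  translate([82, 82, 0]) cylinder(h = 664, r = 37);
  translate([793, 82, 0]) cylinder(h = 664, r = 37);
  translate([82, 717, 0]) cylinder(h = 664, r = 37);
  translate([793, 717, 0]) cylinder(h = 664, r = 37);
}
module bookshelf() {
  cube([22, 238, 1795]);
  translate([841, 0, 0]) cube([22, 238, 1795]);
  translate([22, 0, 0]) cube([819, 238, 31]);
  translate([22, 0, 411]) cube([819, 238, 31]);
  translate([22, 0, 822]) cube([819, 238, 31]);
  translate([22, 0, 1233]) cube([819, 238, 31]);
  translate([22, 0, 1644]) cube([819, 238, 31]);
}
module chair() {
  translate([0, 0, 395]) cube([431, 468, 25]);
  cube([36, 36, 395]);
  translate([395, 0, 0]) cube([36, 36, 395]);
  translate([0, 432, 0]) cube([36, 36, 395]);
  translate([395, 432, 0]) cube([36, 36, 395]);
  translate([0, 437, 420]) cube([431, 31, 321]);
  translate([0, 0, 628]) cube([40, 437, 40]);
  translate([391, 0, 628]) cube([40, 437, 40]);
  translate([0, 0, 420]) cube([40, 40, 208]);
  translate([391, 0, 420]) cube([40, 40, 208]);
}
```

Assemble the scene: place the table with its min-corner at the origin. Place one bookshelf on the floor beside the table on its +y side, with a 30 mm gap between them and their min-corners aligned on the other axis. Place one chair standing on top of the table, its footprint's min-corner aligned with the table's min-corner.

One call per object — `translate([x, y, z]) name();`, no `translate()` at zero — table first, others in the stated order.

table();
translate([0, 829, 0]) bookshelf();
translate([0, 0, 710]) chair();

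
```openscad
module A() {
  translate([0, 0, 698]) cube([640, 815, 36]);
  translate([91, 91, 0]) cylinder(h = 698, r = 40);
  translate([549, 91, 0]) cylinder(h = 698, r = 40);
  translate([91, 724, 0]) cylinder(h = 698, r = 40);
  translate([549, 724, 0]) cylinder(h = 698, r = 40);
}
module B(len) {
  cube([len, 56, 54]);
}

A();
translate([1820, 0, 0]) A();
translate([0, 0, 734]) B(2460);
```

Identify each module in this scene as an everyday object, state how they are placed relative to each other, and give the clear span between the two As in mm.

Second table starts at x = 1820; first ends at x = 640; clear span = 1820 − 640 = 1180 mm.

A is a table. B is a beam. A beam spans the tops of two tables. The clear span between the two tables is 1180 mm.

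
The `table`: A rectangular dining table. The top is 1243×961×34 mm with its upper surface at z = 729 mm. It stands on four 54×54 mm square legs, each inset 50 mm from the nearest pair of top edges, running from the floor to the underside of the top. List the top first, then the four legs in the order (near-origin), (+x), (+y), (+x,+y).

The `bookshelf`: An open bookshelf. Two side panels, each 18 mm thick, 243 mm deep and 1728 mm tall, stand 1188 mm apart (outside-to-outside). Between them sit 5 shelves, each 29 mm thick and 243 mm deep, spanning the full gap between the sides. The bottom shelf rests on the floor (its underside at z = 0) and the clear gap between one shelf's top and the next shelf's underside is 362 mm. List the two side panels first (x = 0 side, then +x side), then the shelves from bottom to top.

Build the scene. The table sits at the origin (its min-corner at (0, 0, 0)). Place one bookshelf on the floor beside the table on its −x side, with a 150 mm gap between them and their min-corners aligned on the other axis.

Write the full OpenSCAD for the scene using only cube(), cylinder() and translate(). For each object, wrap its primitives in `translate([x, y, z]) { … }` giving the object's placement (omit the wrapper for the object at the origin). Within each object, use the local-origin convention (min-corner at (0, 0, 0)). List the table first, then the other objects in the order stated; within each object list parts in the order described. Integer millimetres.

translate([0, 0, 695]) cube([1243, 961, 34]);
translate([50, 50, 0]) cube([54, 54, 695]);
translate([1139, 50, 0]) cube([54, 54, 695]);
translate([50, 857, 0]) cube([54, 54, 695]);
translate([1139, 857, 0]) cube([54, 54, 695]);
translate([-1338, 0, 0]) {
  cube([18, 243, 1728]);
  translate([1170, 0, 0]) cube([18, 243, 1728]);
  translate([18, 0, 0]) cube([1152, 243, 29]);
  translate([18, 0, 391]) cube([1152, 243, 29]);
  translate([18, 0, 782]) cube([1152, 243, 29]);
  translate([18, 0, 1173]) cube([1152, 243, 29]);
  translate([18, 0, 1564]) cube([1152, 243, 29]);
}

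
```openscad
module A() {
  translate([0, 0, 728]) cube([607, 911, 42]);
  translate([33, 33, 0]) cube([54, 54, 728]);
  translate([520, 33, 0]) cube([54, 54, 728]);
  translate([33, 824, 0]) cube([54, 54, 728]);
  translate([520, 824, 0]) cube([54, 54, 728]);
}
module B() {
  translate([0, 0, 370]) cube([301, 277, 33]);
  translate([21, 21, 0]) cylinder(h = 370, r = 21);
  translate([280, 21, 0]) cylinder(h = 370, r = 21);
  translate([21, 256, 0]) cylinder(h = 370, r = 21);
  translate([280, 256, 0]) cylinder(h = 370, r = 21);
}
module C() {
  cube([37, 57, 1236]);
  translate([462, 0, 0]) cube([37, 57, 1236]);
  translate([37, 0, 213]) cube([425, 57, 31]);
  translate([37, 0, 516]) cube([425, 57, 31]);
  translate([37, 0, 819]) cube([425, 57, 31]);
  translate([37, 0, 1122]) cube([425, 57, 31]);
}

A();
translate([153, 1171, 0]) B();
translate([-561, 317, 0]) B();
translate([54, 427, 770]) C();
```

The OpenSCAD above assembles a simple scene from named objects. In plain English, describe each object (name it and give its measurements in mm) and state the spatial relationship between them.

A is a table: top 607 mm (x) × 911 mm (y), 42 mm thick, upper face at z = 770 mm, on four 54×54 mm square legs, each inset 33 mm from the nearest pair of top edges, running from z = 0 to the bottom of the top.

B is a four-legged stool. The seat is 301×277 mm, 33 mm thick, top at z = 403 mm. It stands on four round legs, each 42 mm in diameter, from z = 0 to the seat underside, each leg's axis is inset half a diameter from the nearest pair of seat edges (so the leg's bounding box is flush with the corner).

C is a wooden ladder with two side rails of 37×57 mm section and 1236 mm height, set 499 mm apart overall. Between them run 4 rectangular rungs (57 mm deep, 31 mm thick), front faces flush with the rails' −y face. The bottom of the first rung is 213 mm above the floor and each subsequent rung is 303 mm higher than the one below.

Two stools sit around the table at the +y, −x sides. The ladder is on top of the table, centred.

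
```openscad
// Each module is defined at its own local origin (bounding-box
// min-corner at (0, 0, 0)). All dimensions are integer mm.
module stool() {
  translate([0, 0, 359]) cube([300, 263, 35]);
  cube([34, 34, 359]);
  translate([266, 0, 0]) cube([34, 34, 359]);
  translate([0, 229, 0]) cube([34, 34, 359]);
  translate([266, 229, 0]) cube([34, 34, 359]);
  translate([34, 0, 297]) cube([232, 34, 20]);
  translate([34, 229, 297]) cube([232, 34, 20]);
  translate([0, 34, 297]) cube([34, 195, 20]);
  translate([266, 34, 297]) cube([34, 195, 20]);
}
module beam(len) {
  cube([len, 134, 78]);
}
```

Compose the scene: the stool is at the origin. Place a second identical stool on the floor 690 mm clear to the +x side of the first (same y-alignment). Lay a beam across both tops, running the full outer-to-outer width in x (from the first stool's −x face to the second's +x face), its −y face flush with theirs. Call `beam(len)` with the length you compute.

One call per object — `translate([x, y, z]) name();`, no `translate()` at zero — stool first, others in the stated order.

stool();
translate([990, 0, 0]) stool();
translate([0, 0, 394]) beam(1290);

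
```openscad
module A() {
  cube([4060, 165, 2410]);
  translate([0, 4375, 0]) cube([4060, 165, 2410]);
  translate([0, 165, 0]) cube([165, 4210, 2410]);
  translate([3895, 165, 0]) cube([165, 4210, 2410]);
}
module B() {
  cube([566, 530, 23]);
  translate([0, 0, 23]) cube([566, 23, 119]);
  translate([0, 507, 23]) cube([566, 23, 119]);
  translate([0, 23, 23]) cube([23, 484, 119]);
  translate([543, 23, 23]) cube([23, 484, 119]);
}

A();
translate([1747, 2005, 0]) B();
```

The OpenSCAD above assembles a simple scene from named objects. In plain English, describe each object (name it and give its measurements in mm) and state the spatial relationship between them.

A is a box-shaped house frame (walls only): outside footprint 4060×4540 mm, wall height 2410 mm, wall thickness 165 mm. The two y-facing walls run the full x-width; the two x-facing walls fit between the inner faces of the y-facing walls.

B is an open storage box with external size 566×530×142 mm and wall thickness 23 mm (the base is also 23 mm thick). The base covers the whole footprint; the four walls stand on the base, with the y-facing walls full-width and the x-facing walls fitting between their inner faces.

The open box sits inside the house frame, centred.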